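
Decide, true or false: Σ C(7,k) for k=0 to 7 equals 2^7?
True

Binomial theorem: Σ C(7,k) = (1+1)^7 = 2^7 = 128; RHS 2^7 = 128.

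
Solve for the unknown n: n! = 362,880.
9

Explanation: n! is strictly increasing. 7! = 5,040, 8! = 40,320, 9! = 362,880 ✓. So n = 9.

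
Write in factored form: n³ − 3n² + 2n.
n(n − 1)(n − 2)

Solution: n³ − 3n² + 2n = n(n² − 3n + 2) = n(n − 1)(n − 2).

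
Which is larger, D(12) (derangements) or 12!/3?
D(12)

Explanation: D(12) = (12-1)·[D(11) + D(10)] = 11·[14,684,570 + 1,334,961] = 176,214,841; 12!/3 = 479,001,600/3 = 159,667,200.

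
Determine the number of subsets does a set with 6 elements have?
64

Explanation: Each element can be included or excluded: 2^6 = 64.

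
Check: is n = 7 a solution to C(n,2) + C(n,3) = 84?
No

Reasoning: C(7,2) + C(7,3) = 21 + 35 = 56, which does not equal 84.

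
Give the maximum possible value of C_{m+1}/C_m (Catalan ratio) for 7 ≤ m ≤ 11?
C_{m+1}/C_m = 2(2m+1)/(m+2), which increases with m. Maximum at m = 11: 2·23/13 = 46/13.
Final answer: 46/13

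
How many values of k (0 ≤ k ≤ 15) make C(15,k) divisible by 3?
10
Checking C(15,k) mod 3 for k = 0..15: divisible at k = 1, 2, 4, 5, 7, 8, 10, 11, 13, 14. That's 10 values.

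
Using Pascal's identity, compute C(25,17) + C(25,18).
1,562,275

Explanation: C(25,17) + C(25,18) = C(26,18) = 1,562,275.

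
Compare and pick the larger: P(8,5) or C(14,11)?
P(8,5)

P(8,5)=6,720, C(14,11)=364.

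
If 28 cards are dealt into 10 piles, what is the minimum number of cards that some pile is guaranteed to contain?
3

Solution: Pigeonhole: ⌈28/10⌉ = 3.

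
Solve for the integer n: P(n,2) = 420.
21

Solution: P(n,2) = n(n−1) is increasing in n; n(n−1) ≈ (n−0.5)^2 = 420 gives n ≈ 21.0. Check: P(19,2) = 342, P(20,2) = 380, P(21,2) = 420 ✓. So n = 21.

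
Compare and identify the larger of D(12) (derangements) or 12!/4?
D(12)

Explanation: D(12) = (12-1)·[D(11) + D(10)] = 11·[14,684,570 + 1,334,961] = 176,214,841; 12!/4 = 479,001,600/4 = 119,750,400.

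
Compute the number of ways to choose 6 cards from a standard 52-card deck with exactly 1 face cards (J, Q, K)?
7,896,096

Explanation: 12 face cards and 40 non-face cards: C(12,1) × C(40,5) = 12 × 658,008 = 7,896,096.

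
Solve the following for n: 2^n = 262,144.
18

Working:
262,144 = 1,024 × 256 = 2^10 × 2^8 = 2^18, so n = 18.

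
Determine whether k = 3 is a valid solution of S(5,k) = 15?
No
S(5,3) = 3·S(4,3) + S(4,2) = 3·6 + 7 = 25, which does not equal 15.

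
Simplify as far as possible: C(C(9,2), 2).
630

Reasoning: C(9,2) = 36, then C(36, 2) = 630.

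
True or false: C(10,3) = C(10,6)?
False
C(10,3) = 120 but C(10,6) = 210; symmetry gives C(10,3) = C(10,7), not C(10,6).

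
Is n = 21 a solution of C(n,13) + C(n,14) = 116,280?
No

Reasoning: C(21,13) + C(21,14) = 203,490 + 116,280 = 319,770, which does not equal 116,280.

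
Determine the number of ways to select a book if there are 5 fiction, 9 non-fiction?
14

Reasoning: By the addition principle: 5 + 9 = 14.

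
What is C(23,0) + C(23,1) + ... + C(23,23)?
Sum of binomial coefficients = 2^23 = 8,388,608.
Final answer: 8,388,608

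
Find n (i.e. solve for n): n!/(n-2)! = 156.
13

Solution: n!/(n-2)! = n×(n-1), a product of 2 consecutive integers ≈ (n−0.5)^2. 156^(1/2) + 0.5 ≈ 13.0; check n = 13: 13×12 = 156 ✓. So n = 13.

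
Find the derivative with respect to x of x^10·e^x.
Product rule: d/dx[x^10]·e^x + x^10·d/dx[e^x] = 10x^{9}e^x + x^10e^x.

Answer: (10x^9 + x^10)e^x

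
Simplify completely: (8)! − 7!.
35,280

Working:
(8)! − 7! = (8)·7! − 7! = (8−1)·7! = 7·7! = 35,280.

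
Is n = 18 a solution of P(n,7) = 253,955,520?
No

Reasoning: P(18,7) = 18·17·16·15·14·13·12 = 160,392,960, which does not equal 253,955,520.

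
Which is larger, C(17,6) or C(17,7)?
C(17,7)

Reasoning: C(17,6)=12,376, C(17,7)=19,448.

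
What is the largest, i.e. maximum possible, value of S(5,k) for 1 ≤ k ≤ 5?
25

Reasoning: Row S(5,k) for k = 1..5 (via S(n,k) = k·S(n−1,k) + S(n−1,k−1)): 1, 15, 25, 10, 1. The row is unimodal; maximum at k = 3: 25.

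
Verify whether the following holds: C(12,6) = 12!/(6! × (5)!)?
False

The correct denominator is 6!×6!, giving C(12,6) = 924; the stated RHS is 12!/(6!×5!) = 5,544 ≠ 924, so the statement does not hold.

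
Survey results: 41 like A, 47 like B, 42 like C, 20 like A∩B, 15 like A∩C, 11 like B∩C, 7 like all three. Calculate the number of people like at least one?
|A∪B∪C| = 41+47+42-20-15-11+7 = 91.
Final answer: 91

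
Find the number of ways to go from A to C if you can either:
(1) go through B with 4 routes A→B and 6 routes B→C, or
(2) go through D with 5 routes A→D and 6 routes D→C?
54

Solution: Route via B: 4×6=24. Route via D: 5×6=30. Total: 54.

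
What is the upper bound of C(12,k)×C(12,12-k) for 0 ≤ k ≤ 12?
853,776

Working:
C(12,k)·C(12,12-k) = C(12,k)², maximised at the centre k = 6: C(12,6)² = 853,776.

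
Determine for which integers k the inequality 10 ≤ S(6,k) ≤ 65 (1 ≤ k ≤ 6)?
2, 4, 5

S(6,1)=1; S(6,2)=31; S(6,3)=90; S(6,4)=65; S(6,5)=15; S(6,6)=1. So valid k = 2, 4, 5.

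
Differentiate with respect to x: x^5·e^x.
(5x^4 + x^5)e^x

Explanation: Product rule: d/dx[x^5]·e^x + x^5·d/dx[e^x] = 5x^{4}e^x + x^5e^x.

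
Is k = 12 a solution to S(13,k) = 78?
Yes

Working:
S(13,12) = 12·S(12,12) + S(12,11) = 12·1 + 66 = 78, which equals 78.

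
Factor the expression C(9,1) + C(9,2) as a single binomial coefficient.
C(10,2)

Solution: By Pascal's identity: C(9,1) + C(9,2) = C(10,2) = 45.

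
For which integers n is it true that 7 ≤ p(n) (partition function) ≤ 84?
5, 6, 7, 8, 9, 10, 11, 12
Tabulating p(n) via p(n) = p(n−1) + p(n−2) − p(n−5) − p(n−7) + …: p(4)=5; p(5)=7; p(6)=11; p(7)=15; p(8)=22; p(9)=30; p(10)=42; p(11)=56; p(12)=77; p(13)=101. So valid n = 5, 6, 7, 8, 9, 10, 11, 12.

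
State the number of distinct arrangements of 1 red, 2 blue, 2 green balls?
Multinomial: 5!/(1! × 2! × 2!) = 30.

Answer: 30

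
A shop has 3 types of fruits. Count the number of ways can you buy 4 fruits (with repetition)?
Stars and bars: C(4+3-1, 4) = C(6, 4) = 15.
Final answer: 15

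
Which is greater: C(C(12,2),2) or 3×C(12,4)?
C(C(12,2),2)=2,145, 3×C(12,4)=1,485.
Final answer: C(C(12,2),2)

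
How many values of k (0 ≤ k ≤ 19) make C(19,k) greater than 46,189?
6

Explanation: Row 19 is unimodal and symmetric about k=19/2. C(19,6)=27,132 ≤ 46,189; C(19,7)=50,388 > 46,189; by symmetry C(19,k) > 46,189 for k = 7..12. That's 12 - 7 + 1 = 6 values.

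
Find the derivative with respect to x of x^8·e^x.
(8x^7 + x^8)e^x

Reasoning: Product rule: d/dx[x^8]·e^x + x^8·d/dx[e^x] = 8x^{7}e^x + x^8e^x.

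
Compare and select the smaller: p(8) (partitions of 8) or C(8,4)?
p(8)

Reasoning: Pentagonal recurrence p(n) = p(n−1) + p(n−2) − p(n−5) − p(n−7) + …: p(8) = p(7) + p(6) − p(3) − p(1) = 15 + 11 − 3 − 1 = 22; C(8,4) = 70.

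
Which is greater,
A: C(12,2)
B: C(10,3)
B

A=C(12,2)=66, B=C(10,3)=120.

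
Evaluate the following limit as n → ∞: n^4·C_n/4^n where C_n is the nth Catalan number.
∞

Explanation: C_n ~ 4^n/(n^(3/2)√π), so n^4·C_n/4^n ~ n^(4 − 3/2)/√π → ∞.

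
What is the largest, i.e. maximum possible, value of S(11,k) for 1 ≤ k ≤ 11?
Row S(11,k) for k = 1..11 (via S(n,k) = k·S(n−1,k) + S(n−1,k−1)): 1, 1,023, 28,501, 145,750, 246,730, 179,487, 63,987, 11,880, 1,155, 55, 1. The row is unimodal; maximum at k = 5: 246,730.

Answer: 246,730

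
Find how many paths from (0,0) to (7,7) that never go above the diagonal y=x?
429

Explanation: Counted by the Catalan number C_7: C_7 = C(14,7)/(7+1) = 3,432/8 = 429.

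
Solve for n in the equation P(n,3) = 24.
4

Working:
P(n,3) = n(n−1)(n−2) is increasing in n; n(n−1)(n−2) ≈ (n−1)^3 = 24 gives n ≈ 3.9. Check: P(3,3) = 6, P(4,3) = 24 ✓. So n = 4.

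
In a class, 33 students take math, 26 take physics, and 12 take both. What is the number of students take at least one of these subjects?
47

Reasoning: |A∪B| = |A|+|B|-|A∩B| = 33+26-12 = 47.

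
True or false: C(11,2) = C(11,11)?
False

Solution: C(11,2) = 55 but C(11,11) = 1; symmetry gives C(11,2) = C(11,9), not C(11,11).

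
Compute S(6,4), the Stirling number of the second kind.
65

Using the Stirling recurrence: S(n,k) = k·S(n-1,k) + S(n-1,k-1)
S(6,4) = 4·S(5,4) + S(5,3)
         = 4·10 + 25
         = 40 + 25
         = 65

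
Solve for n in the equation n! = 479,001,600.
n! is strictly increasing. 10! = 3,628,800, 11! = 39,916,800, 12! = 479,001,600 ✓. So n = 12.

Answer: 12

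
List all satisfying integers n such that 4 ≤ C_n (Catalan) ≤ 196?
3, 4, 5, 6

Reasoning: C_2=2; C_3=5; C_4=14; C_5=42; C_6=132; C_7=429. So valid n = 3, 4, 5, 6.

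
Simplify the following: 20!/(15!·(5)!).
15,504

Solution: This is C(20,15) = 15,504.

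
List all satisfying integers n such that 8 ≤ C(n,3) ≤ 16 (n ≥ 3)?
C(4,3)=4; C(5,3)=10; C(6,3)=20. So valid n = 5.
Final answer: 5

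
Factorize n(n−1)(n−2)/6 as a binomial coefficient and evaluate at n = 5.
C(n,3); C(5,3) = 10

Explanation: n(n−1)(n−2)/6 = n!/(3!(n−3)!) = C(n,3). At n = 5: C(5,3) = 10.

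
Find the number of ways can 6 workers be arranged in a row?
720

Arrangements of 6 distinct objects: 6! = 720.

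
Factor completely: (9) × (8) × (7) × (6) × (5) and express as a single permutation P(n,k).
P(9,5) = 9!/(4)!

Product of 5 consecutive descending integers starting at 9: P(9,5) = 9!/4! = 15,120.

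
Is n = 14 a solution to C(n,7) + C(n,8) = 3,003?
No

Solution: C(14,7) + C(14,8) = 3,432 + 3,003 = 6,435, which does not equal 3,003.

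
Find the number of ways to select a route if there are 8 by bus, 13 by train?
21

Working:
By the addition principle: 8 + 13 = 21.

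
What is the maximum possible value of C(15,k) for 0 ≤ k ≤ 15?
6,435

Explanation: Maximum at k = 7 or k = 8: C(15,7) = 6,435.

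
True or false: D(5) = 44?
Derangements of 5 elements: D(5) = (5-1)·[D(4) + D(3)] = 4·[9 + 2] = 44.
Final answer: True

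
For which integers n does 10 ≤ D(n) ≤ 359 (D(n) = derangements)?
5, 6
Using D(n) = (n−1)[D(n−1) + D(n−2)] with D(1)=0, D(2)=1: D(4)=9; D(5)=44; D(6)=265; D(7)=1,854. So valid n = 5, 6.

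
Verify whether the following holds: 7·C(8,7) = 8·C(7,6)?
True
Absorption identity k·C(n,k) = n·C(n-1,k-1). LHS = 7·8 = 56; RHS = 8·7 = 56.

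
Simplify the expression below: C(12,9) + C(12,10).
By Pascal's identity: C(13,10) = 286.

Answer: 286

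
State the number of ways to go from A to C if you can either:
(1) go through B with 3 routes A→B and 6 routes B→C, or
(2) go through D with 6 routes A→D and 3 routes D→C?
36

Route via B: 3×6=18. Route via D: 6×3=18. Total: 36.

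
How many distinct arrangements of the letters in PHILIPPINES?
1,108,800

Solution: Word has 11 letters (P=3, H=1, I=3, L=1, N=1, E=1, S=1). Arrangements: 11!/Π(k!) = 1,108,800.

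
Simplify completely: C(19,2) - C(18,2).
18

Working:
C(19,2) - C(18,2) = C(18,1) = 18.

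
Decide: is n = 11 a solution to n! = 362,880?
No
11! = 11·10! = 11·3,628,800 = 39,916,800, which does not equal 362,880.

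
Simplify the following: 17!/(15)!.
272

Working:
This equals 17×16 = 272.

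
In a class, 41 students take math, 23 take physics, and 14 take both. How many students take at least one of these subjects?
50

Solution: |A∪B| = |A|+|B|-|A∩B| = 41+23-14 = 50.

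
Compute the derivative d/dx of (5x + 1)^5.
Chain rule: 5(5x+1)^{4} × 5 = 25(5x+1)^{4}.
Final answer: 25(5x + 1)^4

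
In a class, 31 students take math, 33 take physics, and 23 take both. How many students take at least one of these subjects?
41

Working:
|A∪B| = |A|+|B|-|A∩B| = 31+33-23 = 41.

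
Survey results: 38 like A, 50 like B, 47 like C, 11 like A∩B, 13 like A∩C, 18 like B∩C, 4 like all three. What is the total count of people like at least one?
97

Working:
|A∪B∪C| = 38+50+47-11-13-18+4 = 97.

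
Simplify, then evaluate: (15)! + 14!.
(15)! + 14! = (15)·14! + 14! = (15+1)·14! = 16·14! = 1,394,852,659,200.
Final answer: 1,394,852,659,200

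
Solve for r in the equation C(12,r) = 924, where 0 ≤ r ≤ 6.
6

Solution: C(12,r) is increasing for 0 ≤ r ≤ 6. Stepping up (C(12,r+1) = C(12,r)·(12−r)/(r+1)): C(12,1) = 12, C(12,2) = 66, C(12,3) = 220, C(12,4) = 495, C(12,5) = 792, C(12,6) = 924 ✓. So r = 6.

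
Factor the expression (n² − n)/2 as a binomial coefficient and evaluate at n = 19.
C(n,2); C(19,2) = 171

Reasoning: (n² − n)/2 = n(n−1)/2 = C(n,2). At n = 19: C(19,2) = 171.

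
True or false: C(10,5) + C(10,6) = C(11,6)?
Pascal's identity C(n,k) + C(n,k+1) = C(n+1,k+1): 252 + 210 = 462 = C(11,6).
Final answer: True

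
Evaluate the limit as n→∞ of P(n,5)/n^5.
1

Solution: P(n,5) = n(n-1)···(n-4) ≈ n^5 for large n. Limit = 1.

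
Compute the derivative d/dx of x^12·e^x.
Product rule: d/dx[x^12]·e^x + x^12·d/dx[e^x] = 12x^{11}e^x + x^12e^x.

Answer: (12x^11 + x^12)e^x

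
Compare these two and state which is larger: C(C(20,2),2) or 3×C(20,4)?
C(C(20,2),2)

Reasoning: C(C(20,2),2)=17,955, 3×C(20,4)=14,535.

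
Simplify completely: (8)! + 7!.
45,360
(8)! + 7! = (8)·7! + 7! = (8+1)·7! = 9·7! = 45,360.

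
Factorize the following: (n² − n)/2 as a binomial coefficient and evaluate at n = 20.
C(n,2); C(20,2) = 190

Explanation: (n² − n)/2 = n(n−1)/2 = C(n,2). At n = 20: C(20,2) = 190.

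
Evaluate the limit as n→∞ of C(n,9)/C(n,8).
∞

Explanation: C(n,9)/C(n,8) = (n-8)/9 → ∞ as n → ∞.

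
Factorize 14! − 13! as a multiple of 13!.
13 × 13! = 80,951,270,400

Explanation: 14! − 13! = 14·13! − 13! = (14 − 1)·13! = 13 × 13! = 80,951,270,400.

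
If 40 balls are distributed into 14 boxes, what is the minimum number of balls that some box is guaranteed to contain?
3
Pigeonhole: ⌈40/14⌉ = 3.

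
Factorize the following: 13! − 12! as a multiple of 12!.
13! − 12! = 13·12! − 12! = (13 − 1)·12! = 12 × 12! = 5,748,019,200.
Final answer: 12 × 12! = 5,748,019,200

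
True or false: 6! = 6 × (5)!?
True
By definition n! = n × (n-1)!, so 6! = 6 × 5!.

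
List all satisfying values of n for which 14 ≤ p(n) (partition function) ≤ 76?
7, 8, 9, 10, 11

Working:
Tabulating p(n) via p(n) = p(n−1) + p(n−2) − p(n−5) − p(n−7) + …: p(6)=11; p(7)=15; p(8)=22; p(9)=30; p(10)=42; p(11)=56; p(12)=77. So valid n = 7, 8, 9, 10, 11.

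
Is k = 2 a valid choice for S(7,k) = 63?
Yes

S(7,2) = 2·S(6,2) + S(6,1) = 2·31 + 1 = 63, which equals 63.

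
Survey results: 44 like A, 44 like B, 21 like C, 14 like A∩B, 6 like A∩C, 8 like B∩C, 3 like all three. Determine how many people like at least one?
84

|A∪B∪C| = 44+44+21-14-6-8+3 = 84.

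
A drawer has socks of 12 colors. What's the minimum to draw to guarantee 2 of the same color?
13

Working:
Worst case: 1 of each = 12. One more: 13.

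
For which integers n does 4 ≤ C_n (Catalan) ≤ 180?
3, 4, 5, 6

Solution: C_2=2; C_3=5; C_4=14; C_5=42; C_6=132; C_7=429. So valid n = 3, 4, 5, 6.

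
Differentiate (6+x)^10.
10(6+x)^9
Using the power rule: d/dx (6+x)^10 = 10(6+x)^{9}.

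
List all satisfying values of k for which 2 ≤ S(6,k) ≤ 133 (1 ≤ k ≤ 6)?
2, 3, 4, 5

Solution: S(6,1)=1; S(6,2)=31; S(6,3)=90; S(6,4)=65; S(6,5)=15; S(6,6)=1. So valid k = 2, 3, 4, 5.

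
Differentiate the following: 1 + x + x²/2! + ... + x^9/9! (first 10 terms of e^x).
1 + x + x²/2! + ... + x^8/8!

Differentiating term by term gives the first 9 terms of e^x.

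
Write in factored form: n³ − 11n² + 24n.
n³ − 11n² + 24n = n(n² − 11n + 24) = n(n − 3)(n − 8).

Answer: n(n − 3)(n − 8)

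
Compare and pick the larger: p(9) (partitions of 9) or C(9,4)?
C(9,4)
Pentagonal recurrence p(n) = p(n−1) + p(n−2) − p(n−5) − p(n−7) + …: p(9) = p(8) + p(7) − p(4) − p(2) = 22 + 15 − 5 − 2 = 30; C(9,4) = 126.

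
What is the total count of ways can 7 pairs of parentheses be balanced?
429

Solution: Using the Catalan number formula: C_n = C(2n, n) / (n+1)
C_7 = C(14, 7) / (7+1)
     = 3432 / 8
     = 429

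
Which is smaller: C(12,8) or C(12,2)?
C(12,2)

Reasoning: C(12,8)=495, C(12,2)=66.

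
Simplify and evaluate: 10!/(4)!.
151,200

Reasoning: This equals 10×9×...×5 = 151,200.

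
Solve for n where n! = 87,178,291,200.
n! is strictly increasing. 12! = 479,001,600, 13! = 6,227,020,800, 14! = 87,178,291,200 ✓. So n = 14.
Final answer: 14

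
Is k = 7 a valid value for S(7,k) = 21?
No

S(7,7) = 7·S(6,7) + S(6,6) = 7·0 + 1 = 1, which does not equal 21.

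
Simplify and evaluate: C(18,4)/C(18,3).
C(n,k+1)/C(n,k) = (n−k)/(k+1). Here (18−3)/(3+1) = 15/4 = 15/4.
Final answer: 15/4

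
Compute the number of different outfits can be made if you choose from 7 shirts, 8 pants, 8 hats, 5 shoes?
2,240

Working:
By the multiplication principle: 7 × 8 × 8 × 5 = 2,240.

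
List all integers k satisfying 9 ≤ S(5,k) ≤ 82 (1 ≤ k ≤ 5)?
S(5,1)=1; S(5,2)=15; S(5,3)=25; S(5,4)=10; S(5,5)=1. So valid k = 2, 3, 4.

Answer: 2, 3, 4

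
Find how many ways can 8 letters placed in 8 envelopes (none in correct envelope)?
14,833

Using D(n) = (n-1)[D(n-1) + D(n-2)]:
D(8) = (8-1) × [D(7) + D(6)]
      = 7 × [1854 + 265]
      = 7 × 2119
      = 14,833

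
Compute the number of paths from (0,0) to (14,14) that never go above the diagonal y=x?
2,674,440

Reasoning: Counted by the Catalan number C_14: C_14 = C(28,14)/(14+1) = 40,116,600/15 = 2,674,440.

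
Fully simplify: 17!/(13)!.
57,120

This equals 17×16×...×14 = 57,120.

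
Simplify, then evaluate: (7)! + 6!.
5,760

Solution: (7)! + 6! = (7)·6! + 6! = (7+1)·6! = 8·6! = 5,760.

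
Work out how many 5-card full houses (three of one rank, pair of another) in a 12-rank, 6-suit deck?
39,600

Reasoning: Triple rank: 12. Triple suits: C(6,3)=20. Pair rank: 11. Pair suits: C(6,2)=15. Total: 39,600.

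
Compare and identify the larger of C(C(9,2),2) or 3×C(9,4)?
C(C(9,2),2)

Working:
C(C(9,2),2)=630, 3×C(9,4)=378.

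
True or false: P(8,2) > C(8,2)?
True

P(8,2) = 56 and C(8,2) = 28; P(n,r) = r! × C(n,r) so P > C whenever r ≥ 2.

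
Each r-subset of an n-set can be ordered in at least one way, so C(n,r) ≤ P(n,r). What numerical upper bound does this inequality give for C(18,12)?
8,892,185,702,400

Reasoning: P(18,12) = 18·17·16·15·14·13·12·11·10·9·8·7 = 8,892,185,702,400, so C(18,12) ≤ 8,892,185,702,400. (The bound is loose by a factor of 12! = 479,001,600: C(18,12) = 8,892,185,702,400/479,001,600 = 18,564.)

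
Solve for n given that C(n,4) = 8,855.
23

Reasoning: C(n,4) = n(n−1)(n−2)(n−3)/4! is increasing in n, and n(n−1)(n−2)(n−3) = 4!·8,855 = 212,520 ≈ (n−1.5)^4 gives n ≈ 23.0. Check: C(21,4) = 5,985, C(22,4) = 7,315, C(23,4) = 8,855 ✓. So n = 23.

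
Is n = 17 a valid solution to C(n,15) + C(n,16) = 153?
Yes

Solution: C(17,15) + C(17,16) = 136 + 17 = 153, which equals 153.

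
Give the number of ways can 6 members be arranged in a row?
Arrangements of 6 distinct objects: 6! = 720.
Final answer: 720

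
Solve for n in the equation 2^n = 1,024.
10

Explanation: 2^10 = 1,024, so n = 10.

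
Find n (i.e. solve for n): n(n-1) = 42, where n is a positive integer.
n² − n − 42 = 0, so n = (1 ± √(1 + 4·42))/2 = (1 ± √169)/2 = (1 ± 13)/2, i.e. n = 7 or n = -6. Taking the positive root, n = 7 (check: 7×6 = 42).

Answer: 7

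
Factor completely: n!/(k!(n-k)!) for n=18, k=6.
This is the binomial coefficient C(18,6) = 18,564.
Final answer: C(18,6) = 18,564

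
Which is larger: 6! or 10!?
10!

Reasoning: 6!=720, 10!=3,628,800. 10! > 6!.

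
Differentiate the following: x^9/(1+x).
(9x^8(1+x) - x^9)/(1+x)²

Working:
Quotient rule: [9x^{8}(1+x) - x^9]/(1+x)².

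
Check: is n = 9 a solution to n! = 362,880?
Yes

9! = 9·8! = 9·40,320 = 362,880, which equals 362,880.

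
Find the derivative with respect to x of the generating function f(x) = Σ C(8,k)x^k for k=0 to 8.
Σ k·C(8,k)x^(k-1) for k=1 to 8

Solution: Term-by-term differentiation gives Σ k·C(8,k)x^{k-1} for k=1 to 8.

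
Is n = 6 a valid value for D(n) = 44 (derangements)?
No

Working:
D(6) = (6-1)·[D(5) + D(4)] = 5·[44 + 9] = 265, which does not equal 44.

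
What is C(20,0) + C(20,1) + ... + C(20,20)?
1,048,576

Sum of binomial coefficients = 2^20 = 1,048,576.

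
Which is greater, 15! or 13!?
15!

Solution: 15!=1,307,674,368,000, 13!=6,227,020,800. 15! > 13!.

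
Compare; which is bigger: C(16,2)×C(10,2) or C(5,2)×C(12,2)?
C(16,2)×C(10,2)

C(16,2)×C(10,2)=5,400, C(5,2)×C(12,2)=660.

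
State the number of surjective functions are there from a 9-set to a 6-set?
1,905,120
Onto functions = 6! × S(9,6)
First compute S(9,6) via recurrence:
Using the Stirling recurrence: S(n,k) = k·S(n-1,k) + S(n-1,k-1)
S(9,6) = 6·S(8,6) + S(8,5)
         = 6·266 + 1050
         = 1596 + 1050
         = 2,646
Then: 720 × 2646 = 1,905,120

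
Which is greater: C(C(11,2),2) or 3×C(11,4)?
C(C(11,2),2)

C(C(11,2),2)=1,485, 3×C(11,4)=990.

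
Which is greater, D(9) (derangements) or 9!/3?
D(9)

Explanation: D(9) = (9-1)·[D(8) + D(7)] = 8·[14,833 + 1,854] = 133,496; 9!/3 = 362,880/3 = 120,960.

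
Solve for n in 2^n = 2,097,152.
21
2,097,152 = 1,024 × 1,024 × 2 = 2^10 × 2^10 × 2^1 = 2^21, so n = 21.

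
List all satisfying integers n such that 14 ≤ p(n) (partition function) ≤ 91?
7, 8, 9, 10, 11, 12

Reasoning: Tabulating p(n) via p(n) = p(n−1) + p(n−2) − p(n−5) − p(n−7) + …: p(6)=11; p(7)=15; p(8)=22; p(9)=30; p(10)=42; p(11)=56; p(12)=77; p(13)=101. So valid n = 7, 8, 9, 10, 11, 12.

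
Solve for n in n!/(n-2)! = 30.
6

Explanation: n!/(n-2)! = n×(n-1), a product of 2 consecutive integers ≈ (n−0.5)^2. 30^(1/2) + 0.5 ≈ 6.0; check n = 6: 6×5 = 30 ✓. So n = 6.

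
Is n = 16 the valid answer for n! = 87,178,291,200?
No

Solution: 16! = 16·15! = 16·1,307,674,368,000 = 20,922,789,888,000, which does not equal 87,178,291,200.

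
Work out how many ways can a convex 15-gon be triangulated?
742,900

Reasoning: Using the Catalan number formula: C_n = C(2n, n) / (n+1)
C_13 = C(26, 13) / (13+1)
     = 10400600 / 14
     = 742,900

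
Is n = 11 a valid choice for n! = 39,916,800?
Yes

Explanation: 11! = 11·10! = 11·3,628,800 = 39,916,800, which equals 39,916,800.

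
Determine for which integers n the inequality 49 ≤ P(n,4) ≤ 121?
P(4,4)=24; P(5,4)=120; P(6,4)=360. So valid n = 5.
Final answer: 5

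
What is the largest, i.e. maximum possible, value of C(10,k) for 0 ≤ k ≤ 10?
252
Maximum at k = 5: C(10,5) = 252.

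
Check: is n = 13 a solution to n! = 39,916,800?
No
13! = 13·12! = 13·479,001,600 = 6,227,020,800, which does not equal 39,916,800.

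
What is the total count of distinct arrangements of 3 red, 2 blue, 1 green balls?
60

Working:
Multinomial: 6!/(3! × 2! × 1!) = 60.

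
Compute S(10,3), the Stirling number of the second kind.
9,330

Solution: Using the Stirling recurrence: S(n,k) = k·S(n-1,k) + S(n-1,k-1)
S(10,3) = 3·S(9,3) + S(9,2)
         = 3·3025 + 255
         = 9075 + 255
         = 9,330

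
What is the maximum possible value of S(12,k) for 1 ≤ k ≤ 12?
1,379,400

Working:
Row S(12,k) for k = 1..12 (via S(n,k) = k·S(n−1,k) + S(n−1,k−1)): 1, 2,047, 86,526, 611,501, 1,379,400, 1,323,652, 627,396, 159,027, 22,275, 1,705, 66, 1. The row is unimodal; maximum at k = 5: 1,379,400.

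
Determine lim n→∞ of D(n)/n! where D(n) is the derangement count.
D(n)/n! → 1/e ≈ 0.3679 as n → ∞.

Answer: 1/e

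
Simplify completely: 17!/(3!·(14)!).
680

Explanation: This is C(17,3) = 680.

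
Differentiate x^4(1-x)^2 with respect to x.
4x^3(1-x)^2 - 2x^4(1-x)^1

Working:
Product rule: 4x^{3}(1-x)^{2} + x^4·(-2)(1-x)^{1}.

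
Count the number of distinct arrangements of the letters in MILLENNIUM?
226,800

Word has 10 letters (M=2, I=2, L=2, E=1, N=2, U=1). Arrangements: 10!/Π(k!) = 226,800.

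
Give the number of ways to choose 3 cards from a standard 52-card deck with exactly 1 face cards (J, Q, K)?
12 face cards and 40 non-face cards: C(12,1) × C(40,2) = 12 × 780 = 9,360.

Answer: 9,360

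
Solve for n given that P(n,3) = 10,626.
23

Solution: P(n,3) = n(n−1)(n−2) is increasing in n; n(n−1)(n−2) ≈ (n−1)^3 = 10,626 gives n ≈ 23.0. Check: P(21,3) = 7,980, P(22,3) = 9,240, P(23,3) = 10,626 ✓. So n = 23.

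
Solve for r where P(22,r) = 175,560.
4

Working:
P(22,r) = 22·21·…·(22−r+1), a product of r factors. Multiplying down from 22: 22 = 22; 22·21 = 462; 22·21·20 = 9,240; 22·21·20·19 = 175,560 ✓ (4 factors). So r = 4.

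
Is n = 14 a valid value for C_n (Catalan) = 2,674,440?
Yes

Working:
C_14 = C(28,14)/(14+1) = 40,116,600/15 = 2,674,440, which equals 2,674,440.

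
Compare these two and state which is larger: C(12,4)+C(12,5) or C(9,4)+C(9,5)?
C(12,4)+C(12,5)

Reasoning: First=1,287, Second=252.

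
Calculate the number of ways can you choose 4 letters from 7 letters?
35

Reasoning: C(7,4) = 7! / (4! × (7-4)!)
         = 7! / (4! × 3!)
         = 35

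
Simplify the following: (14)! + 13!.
93,405,312,000

Solution: (14)! + 13! = (14)·13! + 13! = (14+1)·13! = 15·13! = 93,405,312,000.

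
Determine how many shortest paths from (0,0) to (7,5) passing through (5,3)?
To (5,3): C(8,5)=56. From there: C(4,2)=6. Total: 336.

Answer: 336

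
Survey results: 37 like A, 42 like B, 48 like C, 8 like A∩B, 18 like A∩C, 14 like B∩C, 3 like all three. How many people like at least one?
90

Solution: |A∪B∪C| = 37+42+48-8-18-14+3 = 90.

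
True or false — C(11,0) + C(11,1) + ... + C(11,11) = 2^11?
True

Explanation: Binomial theorem with x = y = 1: Σ C(11,i) = (1+1)^11 = 2^11 = 2,048. The statement holds.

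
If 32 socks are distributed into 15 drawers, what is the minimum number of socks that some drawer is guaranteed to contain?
3

Solution: Pigeonhole: ⌈32/15⌉ = 3.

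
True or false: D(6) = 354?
False
Derangements of 6 elements: D(6) = (6-1)·[D(5) + D(4)] = 5·[44 + 9] = 265.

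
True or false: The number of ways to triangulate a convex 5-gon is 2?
False

Solution: Triangulations of a convex 5-gon are counted by the Catalan number C_3: C_3 = C(6,3)/(3+1) = 20/4 = 5.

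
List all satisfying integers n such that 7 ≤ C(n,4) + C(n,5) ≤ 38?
6

Solution: C(5,4)+C(5,5)=6; C(6,4)+C(6,5)=21; C(7,4)+C(7,5)=56. So valid n = 6.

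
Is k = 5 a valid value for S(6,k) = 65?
S(6,5) = 5·S(5,5) + S(5,4) = 5·1 + 10 = 15, which does not equal 65.

Answer: No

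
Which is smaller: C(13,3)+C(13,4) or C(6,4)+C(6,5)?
C(6,4)+C(6,5)

Explanation: First=1,001, Second=21.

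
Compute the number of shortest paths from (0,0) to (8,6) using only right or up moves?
3,003

Explanation: Choose 8 rights from 14 moves: C(14,8) = 3,003.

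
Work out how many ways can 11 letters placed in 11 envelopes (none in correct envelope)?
14,684,570

Reasoning: Using D(n) = (n-1)[D(n-1) + D(n-2)]:
D(11) = (11-1) × [D(10) + D(9)]
      = 10 × [1334961 + 133496]
      = 10 × 1468457
      = 14,684,570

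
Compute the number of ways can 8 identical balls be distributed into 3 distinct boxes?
45

C(8+3-1, 3-1) = C(10, 2) = 45.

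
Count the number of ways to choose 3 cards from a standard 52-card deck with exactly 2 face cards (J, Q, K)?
2,640

Reasoning: 12 face cards and 40 non-face cards: C(12,2) × C(40,1) = 66 × 40 = 2,640.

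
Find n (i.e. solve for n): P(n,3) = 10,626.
P(n,3) = n(n−1)(n−2) is increasing in n; n(n−1)(n−2) ≈ (n−1)^3 = 10,626 gives n ≈ 23.0. Check: P(21,3) = 7,980, P(22,3) = 9,240, P(23,3) = 10,626 ✓. So n = 23.
Final answer: 23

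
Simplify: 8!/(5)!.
336

Working:
This equals 8×7×6 = 336.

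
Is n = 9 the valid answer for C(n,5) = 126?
Yes

Working:
C(9,5) = 9·8·7·6·5/5! = 15,120/120 = 126, which equals 126.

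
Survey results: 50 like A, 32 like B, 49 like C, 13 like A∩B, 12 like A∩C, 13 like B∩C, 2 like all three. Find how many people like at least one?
95
|A∪B∪C| = 50+32+49-13-12-13+2 = 95.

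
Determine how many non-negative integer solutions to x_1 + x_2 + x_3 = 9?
55

Working:
C(9+3-1, 3-1) = 55.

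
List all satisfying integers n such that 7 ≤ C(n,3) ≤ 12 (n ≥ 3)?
C(4,3)=4; C(5,3)=10; C(6,3)=20. So valid n = 5.
Final answer: 5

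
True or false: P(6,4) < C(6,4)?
P(6,4) = 360 and C(6,4) = 15; P(n,r) = r! × C(n,r) so P > C whenever r ≥ 2.

Answer: False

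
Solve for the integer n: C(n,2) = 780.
40

C(n,2) = n(n−1)/2! is increasing in n, and n(n−1) = 2!·780 = 1,560 ≈ (n−0.5)^2 gives n ≈ 40.0. Check: C(38,2) = 703, C(39,2) = 741, C(40,2) = 780 ✓. So n = 40.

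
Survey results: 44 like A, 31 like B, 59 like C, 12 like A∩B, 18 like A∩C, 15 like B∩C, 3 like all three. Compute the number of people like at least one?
|A∪B∪C| = 44+31+59-12-18-15+3 = 92.

Answer: 92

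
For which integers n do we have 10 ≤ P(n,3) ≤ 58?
4

Working:
P(3,3)=6; P(4,3)=24; P(5,3)=60. So valid n = 4.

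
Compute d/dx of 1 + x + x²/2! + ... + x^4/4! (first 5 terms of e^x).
Differentiating term by term gives the first 4 terms of e^x.
Final answer: 1 + x + x²/2! + ... + x^3/3!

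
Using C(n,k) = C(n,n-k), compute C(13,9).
715
C(13,9) = C(13,4) = 715.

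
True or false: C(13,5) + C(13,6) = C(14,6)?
True

Pascal's identity C(n,k) + C(n,k+1) = C(n+1,k+1): 1,287 + 1,716 = 3,003 = C(14,6).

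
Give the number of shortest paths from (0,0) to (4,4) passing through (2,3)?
30
To (2,3): C(5,2)=10. From there: C(3,2)=3. Total: 30.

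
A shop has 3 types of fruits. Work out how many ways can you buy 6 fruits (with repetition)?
Stars and bars: C(6+3-1, 6) = C(8, 6) = 28.

Answer: 28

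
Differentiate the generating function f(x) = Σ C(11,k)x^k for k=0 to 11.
Σ k·C(11,k)x^(k-1) for k=1 to 11

Explanation: Term-by-term differentiation gives Σ k·C(11,k)x^{k-1} for k=1 to 11.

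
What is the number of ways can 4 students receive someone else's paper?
9

Explanation: Using D(n) = (n-1)[D(n-1) + D(n-2)]:
D(4) = (4-1) × [D(3) + D(2)]
      = 3 × [2 + 1]
      = 3 × 3
      = 9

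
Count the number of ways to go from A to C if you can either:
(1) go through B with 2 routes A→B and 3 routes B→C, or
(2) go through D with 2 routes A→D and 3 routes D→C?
12
Route via B: 2×3=6. Route via D: 2×3=6. Total: 12.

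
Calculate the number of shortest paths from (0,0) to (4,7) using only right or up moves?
Choose 4 rights from 11 moves: C(11,4) = 330.

Answer: 330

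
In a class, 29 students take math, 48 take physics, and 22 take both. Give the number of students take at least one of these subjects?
|A∪B| = |A|+|B|-|A∩B| = 29+48-22 = 55.

Answer: 55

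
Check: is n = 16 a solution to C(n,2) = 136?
No

Reasoning: C(16,2) = 16·15/2! = 240/2 = 120, which does not equal 136.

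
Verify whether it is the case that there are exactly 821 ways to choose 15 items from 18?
False

C(18,15) = 816 ≠ 821.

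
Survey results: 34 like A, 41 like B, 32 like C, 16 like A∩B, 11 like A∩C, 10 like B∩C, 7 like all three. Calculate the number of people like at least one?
77
|A∪B∪C| = 34+41+32-16-11-10+7 = 77.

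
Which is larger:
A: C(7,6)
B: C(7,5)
B

Reasoning: A=C(7,6)=7, B=C(7,5)=21.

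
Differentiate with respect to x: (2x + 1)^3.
6(2x + 1)^2

Solution: Chain rule: 3(2x+1)^{2} × 2 = 6(2x+1)^{2}.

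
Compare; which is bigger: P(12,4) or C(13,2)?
P(12,4)

Reasoning: P(12,4)=11,880, C(13,2)=78.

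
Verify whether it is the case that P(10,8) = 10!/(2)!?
Permutation formula P(n,k) = n!/(n-k)!: 10!/2! = 3,628,800/2 = 1,814,400 = P(10,8). The statement holds.

Answer: True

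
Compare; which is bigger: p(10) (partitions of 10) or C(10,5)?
C(10,5)

Explanation: Pentagonal recurrence p(n) = p(n−1) + p(n−2) − p(n−5) − p(n−7) + …: p(10) = p(9) + p(8) − p(5) − p(3) = 30 + 22 − 7 − 3 = 42; C(10,5) = 252.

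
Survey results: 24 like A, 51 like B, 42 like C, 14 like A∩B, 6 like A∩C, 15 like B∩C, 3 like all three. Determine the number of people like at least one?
85

Working:
|A∪B∪C| = 24+51+42-14-6-15+3 = 85.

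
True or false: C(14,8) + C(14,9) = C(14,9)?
False

Explanation: Pascal's identity gives C(15,9) = 5,005, whereas C(14,9) = 2,002.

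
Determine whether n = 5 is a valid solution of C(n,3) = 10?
Yes

Solution: C(5,3) = 5·4·3/3! = 60/6 = 10, which equals 10.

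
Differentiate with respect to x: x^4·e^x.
(4x^3 + x^4)e^x

Solution: Product rule: d/dx[x^4]·e^x + x^4·d/dx[e^x] = 4x^{3}e^x + x^4e^x.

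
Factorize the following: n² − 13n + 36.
(n − 4)(n − 9)

Reasoning: Seek roots whose sum is 13 and product is 36: (4, 9). So n² − 13n + 36 = (n − 4)(n − 9).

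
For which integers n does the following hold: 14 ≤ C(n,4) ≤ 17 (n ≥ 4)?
C(5,4)=5; C(6,4)=15; C(7,4)=35. So valid n = 6.
Final answer: 6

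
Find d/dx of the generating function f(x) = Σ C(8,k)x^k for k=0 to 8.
Σ k·C(8,k)x^(k-1) for k=1 to 8

Solution: Term-by-term differentiation gives Σ k·C(8,k)x^{k-1} for k=1 to 8.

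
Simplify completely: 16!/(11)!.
This equals 16×15×...×12 = 524,160.

Answer: 524,160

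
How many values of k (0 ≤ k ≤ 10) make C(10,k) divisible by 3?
Checking C(10,k) mod 3 for k = 0..10: divisible at k = 2, 3, 4, 5, 6, 7, 8. That's 7 values.
Final answer: 7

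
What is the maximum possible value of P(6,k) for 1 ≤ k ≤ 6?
720

Explanation: P(6,k) increases in k, so maximum at k = 6: 6! = 720.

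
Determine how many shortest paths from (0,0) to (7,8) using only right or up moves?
Choose 7 rights from 15 moves: C(15,7) = 6,435.

Answer: 6,435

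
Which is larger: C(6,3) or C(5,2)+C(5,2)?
Equal

Reasoning: C(6,3)=20; C(5,2)+C(5,2)=10+10=20.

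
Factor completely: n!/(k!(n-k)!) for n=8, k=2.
C(8,2) = 28

Solution: This is the binomial coefficient C(8,2) = 28.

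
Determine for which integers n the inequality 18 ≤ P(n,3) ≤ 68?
4, 5

Working:
P(3,3)=6; P(4,3)=24; P(5,3)=60; P(6,3)=120. So valid n = 4, 5.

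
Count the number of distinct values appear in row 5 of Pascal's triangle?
3

Row 5 has entries C(5,0)..C(5,5); by symmetry C(5,k)=C(5,5-k), giving 3 distinct values.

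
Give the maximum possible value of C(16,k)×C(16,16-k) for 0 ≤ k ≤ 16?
165,636,900

Explanation: C(16,k)·C(16,16-k) = C(16,k)², maximised at the centre k = 8: C(16,8)² = 165,636,900.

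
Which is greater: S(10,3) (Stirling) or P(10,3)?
S(10,3)

Solution: S(10,3) = 3·S(9,3) + S(9,2) = 3·3,025 + 255 = 9,330; P(10,3) = 720.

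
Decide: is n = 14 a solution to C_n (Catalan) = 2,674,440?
Yes

Explanation: C_14 = C(28,14)/(14+1) = 40,116,600/15 = 2,674,440, which equals 2,674,440.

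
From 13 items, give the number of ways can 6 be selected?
1,716

Solution: C(13,6) = 13! / (6! × (13-6)!)
         = 13! / (6! × 7!)
         = 1,716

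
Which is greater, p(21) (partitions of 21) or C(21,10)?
C(21,10)

Explanation: Pentagonal recurrence p(n) = p(n−1) + p(n−2) − p(n−5) − p(n−7) + …: p(21) = p(20) + p(19) − p(16) − p(14) + p(9) + p(6) = 627 + 490 − 231 − 135 + 30 + 11 = 792; C(21,10) = 352,716.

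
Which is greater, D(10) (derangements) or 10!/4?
D(10)
D(10) = (10-1)·[D(9) + D(8)] = 9·[133,496 + 14,833] = 1,334,961; 10!/4 = 3,628,800/4 = 907,200.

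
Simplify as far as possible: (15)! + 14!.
1,394,852,659,200

(15)! + 14! = (15)·14! + 14! = (15+1)·14! = 16·14! = 1,394,852,659,200.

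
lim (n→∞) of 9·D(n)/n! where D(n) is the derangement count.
9/e

Reasoning: D(n)/n! → 1/e, so 9·D(n)/n! → 9/e.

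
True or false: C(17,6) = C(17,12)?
False

Reasoning: C(17,6) = 12,376 but C(17,12) = 6,188; symmetry gives C(17,6) = C(17,11), not C(17,12).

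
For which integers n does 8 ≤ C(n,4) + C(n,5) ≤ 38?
6

C(5,4)+C(5,5)=6; C(6,4)+C(6,5)=21; C(7,4)+C(7,5)=56. So valid n = 6.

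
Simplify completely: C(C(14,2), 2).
4,095

Working:
C(14,2) = 91, then C(91, 2) = 4,095.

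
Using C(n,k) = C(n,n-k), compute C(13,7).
C(13,7) = C(13,6) = 1,716.

Answer: 1,716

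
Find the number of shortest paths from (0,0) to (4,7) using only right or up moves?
Choose 4 rights from 11 moves: C(11,4) = 330.
Final answer: 330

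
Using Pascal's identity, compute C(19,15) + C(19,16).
C(19,15) + C(19,16) = C(20,16) = 4,845.

Answer: 4,845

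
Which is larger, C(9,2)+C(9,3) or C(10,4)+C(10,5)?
C(10,4)+C(10,5)

Reasoning: First=120, Second=462.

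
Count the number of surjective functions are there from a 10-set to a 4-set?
818,520

Reasoning: Onto functions = 4! × S(10,4)
First compute S(10,4) via recurrence:
Using the Stirling recurrence: S(n,k) = k·S(n-1,k) + S(n-1,k-1)
S(10,4) = 4·S(9,4) + S(9,3)
         = 4·7770 + 3025
         = 31080 + 3025
         = 34,105
Then: 24 × 34105 = 818,520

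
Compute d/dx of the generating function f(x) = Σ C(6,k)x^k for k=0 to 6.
Σ k·C(6,k)x^(k-1) for k=1 to 6

Solution: Term-by-term differentiation gives Σ k·C(6,k)x^{k-1} for k=1 to 6.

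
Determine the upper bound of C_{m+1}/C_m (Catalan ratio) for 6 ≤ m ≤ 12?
25/7
C_{m+1}/C_m = 2(2m+1)/(m+2), which increases with m. Maximum at m = 12: 2·25/14 = 25/7.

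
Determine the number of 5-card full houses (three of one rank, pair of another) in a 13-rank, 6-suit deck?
Triple rank: 13. Triple suits: C(6,3)=20. Pair rank: 12. Pair suits: C(6,2)=15. Total: 46,800.

Answer: 46,800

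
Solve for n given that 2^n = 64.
6

Reasoning: 2^6 = 64, so n = 6.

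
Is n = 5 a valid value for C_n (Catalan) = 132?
No

Working:
C_5 = C(10,5)/(5+1) = 252/6 = 42, which does not equal 132.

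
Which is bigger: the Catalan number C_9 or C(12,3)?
C_9

C_9 = C(18,9)/(9+1) = 48,620/10 = 4,862; C(12,3) = 220.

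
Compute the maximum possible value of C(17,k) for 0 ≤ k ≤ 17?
24,310

Explanation: Maximum at k = 8 or k = 9: C(17,8) = 24,310.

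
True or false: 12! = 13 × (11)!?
False

Reasoning: 12! = 12 × 11! = 479,001,600, but 13 × 11! = 518,918,400.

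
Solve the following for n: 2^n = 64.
6

Solution: 2^6 = 64, so n = 6.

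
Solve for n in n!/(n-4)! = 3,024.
9

Reasoning: n!/(n-4)! = n×(n-1)×(n-2)×(n-3), a product of 4 consecutive integers ≈ (n−1.5)^4. 3,024^(1/4) + 1.5 ≈ 8.9; check n = 9: 9×8×7×6 = 3,024 ✓. So n = 9.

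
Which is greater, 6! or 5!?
6!
6!=720, 5!=120. 6! > 5!.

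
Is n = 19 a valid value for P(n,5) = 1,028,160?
P(19,5) = 19·18·17·16·15 = 1,395,360, which does not equal 1,028,160.
Final answer: No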